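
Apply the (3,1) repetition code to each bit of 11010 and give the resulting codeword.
Repeat each bit 3× and concatenate:
1→111  1→111  0→000  1→111  0→000
Codeword = 111111000111000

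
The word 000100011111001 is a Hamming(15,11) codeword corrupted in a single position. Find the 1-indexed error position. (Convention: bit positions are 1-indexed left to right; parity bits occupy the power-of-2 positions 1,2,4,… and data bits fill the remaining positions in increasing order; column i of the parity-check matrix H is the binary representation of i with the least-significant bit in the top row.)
Syndrome s = H · r^T (mod 2), r = 000100011111001:
  s[0] = (101010101010101)·(000100011111001) mod 2 = 0+0+0+0+0+0+0+0+1+0+1+0+0+0+1 mod 2 = 1
  s[1] = (011001100110011)·(000100011111001) mod 2 = 0+0+0+0+0+0+0+0+0+1+1+0+0+0+1 mod 2 = 1
  s[2] = (000111100001111)·(000100011111001) mod 2 = 0+0+0+1+0+0+0+0+0+0+0+1+0+0+1 mod 2 = 1
  s[3] = (000000011111111)·(000100011111001) mod 2 = 0+0+0+0+0+0+0+1+1+1+1+1+0+0+1 mod 2 = 0
Syndrome = 1110
Column i of H is the binary representation of i, so the syndrome is the binary index of the flipped bit.
Read s = 1110 with s[0] as LSB: 1·2^0 + 1·2^1 + 1·2^2 + 0·2^3 = 7.
Error is at bit position 7.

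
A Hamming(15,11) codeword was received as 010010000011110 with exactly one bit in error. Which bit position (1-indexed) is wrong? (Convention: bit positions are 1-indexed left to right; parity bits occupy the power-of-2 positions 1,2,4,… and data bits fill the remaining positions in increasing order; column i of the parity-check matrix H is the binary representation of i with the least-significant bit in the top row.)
Syndrome s = H · r^T (mod 2), r = 010010000011110:
  s[0] = (101010101010101)·(010010000011110) mod 2 = 0+0+0+0+1+0+0+0+0+0+1+0+1+0+0 mod 2 = 1
  s[1] = (011001100110011)·(010010000011110) mod 2 = 0+1+0+0+0+0+0+0+0+0+1+0+0+1+0 mod 2 = 1
  s[2] = (000111100001111)·(010010000011110) mod 2 = 0+0+0+0+1+0+0+0+0+0+0+1+1+1+0 mod 2 = 0
  s[3] = (000000011111111)·(010010000011110) mod 2 = 0+0+0+0+0+0+0+0+0+0+1+1+1+1+0 mod 2 = 0
Syndrome = 1100
Column i of H is the binary representation of i, so the syndrome is the binary index of the flipped bit.
Read s = 1100 with s[0] as LSB: 1·2^0 + 1·2^1 + 0·2^2 + 0·2^3 = 3.
Error is at bit position 3.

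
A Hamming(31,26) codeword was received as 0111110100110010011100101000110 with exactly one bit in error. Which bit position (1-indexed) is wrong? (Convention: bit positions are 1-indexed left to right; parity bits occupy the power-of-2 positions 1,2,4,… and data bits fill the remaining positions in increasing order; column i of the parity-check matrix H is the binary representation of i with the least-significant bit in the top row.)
Syndrome s = H · r^T (mod 2), r = 0111110100110010011100101000110:
  s[0] = (1010101010101010101010101010101)·(0111110100110010011100101000110) mod 2 = 0+0+1+0+1+0+0+0+0+0+1+0+0+0+1+0+0+0+1+0+0+0+1+0+1+0+0+0+1+0+0 mod 2 = 0
  s[1] = (0110011001100110011001100110011)·(0111110100110010011100101000110) mod 2 = 0+1+1+0+0+1+0+0+0+0+1+0+0+0+1+0+0+1+1+0+0+0+1+0+0+0+0+0+0+1+0 mod 2 = 1
  s[2] = (0001111000011110000111100001111)·(0111110100110010011100101000110) mod 2 = 0+0+0+1+1+1+0+0+0+0+0+1+0+0+1+0+0+0+0+1+0+0+1+0+0+0+0+0+1+1+0 mod 2 = 1
  s[3] = (0000000111111110000000011111111)·(0111110100110010011100101000110) mod 2 = 0+0+0+0+0+0+0+1+0+0+1+1+0+0+1+0+0+0+0+0+0+0+0+0+1+0+0+0+1+1+0 mod 2 = 1
  s[4] = (0000000000000001111111111111111)·(0111110100110010011100101000110) mod 2 = 0+0+0+0+0+0+0+0+0+0+0+0+0+0+0+0+0+1+1+1+0+0+1+0+1+0+0+0+1+1+0 mod 2 = 1
Syndrome = 01111
Column i of H is the binary representation of i, so the syndrome is the binary index of the flipped bit.
Read s = 01111 with s[0] as LSB: 0·2^0 + 1·2^1 + 1·2^2 + 1·2^3 + 1·2^4 = 30.
Error is at bit position 30.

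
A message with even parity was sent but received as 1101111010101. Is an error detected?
Sum of received bits: 1+1+0+1+1+1+1+0+1+0+1+0+1 = 9; 9 mod 2 = 1. Result is 1 ≠ 0 → error detected.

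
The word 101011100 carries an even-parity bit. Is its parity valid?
Sum of all bits: 1+0+1+0+1+1+1+0+0 = 5; 5 mod 2 = 1. Result is 1 → parity error detected.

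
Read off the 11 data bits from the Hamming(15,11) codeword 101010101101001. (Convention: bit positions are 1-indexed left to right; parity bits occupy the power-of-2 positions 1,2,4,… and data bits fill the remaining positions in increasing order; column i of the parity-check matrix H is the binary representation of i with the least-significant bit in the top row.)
Parity bits occupy power-of-2 positions; data bits are at positions {3,5,6,7,9,10,11,12,13,14,15} (1-indexed).
Extract: c[3]=1 c[5]=1 c[6]=0 c[7]=1 c[9]=1 c[10]=1 c[11]=0 c[12]=1 c[13]=0 c[14]=0 c[15]=1
Data = 11011101001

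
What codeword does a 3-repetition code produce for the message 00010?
Repeat each bit 3× and concatenate:
0→000  0→000  0→000  1→111  0→000
Codeword = 000000000111000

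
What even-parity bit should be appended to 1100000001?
Sum of data bits: 1+1+0+0+0+0+0+0+0+1 = 3.
3 mod 2 = 1, so parity bit = 1.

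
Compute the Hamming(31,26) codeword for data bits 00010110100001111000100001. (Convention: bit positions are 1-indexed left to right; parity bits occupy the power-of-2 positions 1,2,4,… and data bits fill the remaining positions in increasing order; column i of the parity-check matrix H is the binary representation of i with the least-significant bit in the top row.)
Codeword c = d · G (mod 2), d = 00010110100001111000100001:
  c[0] = d·G[:,0] = (00010110100001111000100001)·(11011010101101010101010101) mod 2 = 0+0+0+1+0+0+1+0+1+0+0+0+0+1+0+1+0+0+0+0+0+0+0+0+0+1 mod 2 = 0
  c[1] = d·G[:,1] = (00010110100001111000100001)·(10110110011011001100110011) mod 2 = 0+0+0+1+0+1+1+0+0+0+0+0+0+1+0+0+1+0+0+0+1+0+0+0+0+1 mod 2 = 1
  c[2] = d·G[:,2] = (00010110100001111000100001)·(10000000000000000000000000) mod 2 = 0+0+0+0+0+0+0+0+0+0+0+0+0+0+0+0+0+0+0+0+0+0+0+0+0+0 mod 2 = 0
  c[3] = d·G[:,3] = (00010110100001111000100001)·(01110001111000111100001111) mod 2 = 0+0+0+1+0+0+0+0+1+0+0+0+0+0+1+1+1+0+0+0+0+0+0+0+0+1 mod 2 = 0
  c[4] = d·G[:,4] = (00010110100001111000100001)·(01000000000000000000000000) mod 2 = 0+0+0+0+0+0+0+0+0+0+0+0+0+0+0+0+0+0+0+0+0+0+0+0+0+0 mod 2 = 0
  c[5] = d·G[:,5] = (00010110100001111000100001)·(00100000000000000000000000) mod 2 = 0+0+0+0+0+0+0+0+0+0+0+0+0+0+0+0+0+0+0+0+0+0+0+0+0+0 mod 2 = 0
  c[6] = d·G[:,6] = (00010110100001111000100001)·(00010000000000000000000000) mod 2 = 0+0+0+1+0+0+0+0+0+0+0+0+0+0+0+0+0+0+0+0+0+0+0+0+0+0 mod 2 = 1
  c[7] = d·G[:,7] = (00010110100001111000100001)·(00001111111000000011111111) mod 2 = 0+0+0+0+0+1+1+0+1+0+0+0+0+0+0+0+0+0+0+0+1+0+0+0+0+1 mod 2 = 1
  c[8] = d·G[:,8] = (00010110100001111000100001)·(00001000000000000000000000) mod 2 = 0+0+0+0+0+0+0+0+0+0+0+0+0+0+0+0+0+0+0+0+0+0+0+0+0+0 mod 2 = 0
  c[9] = d·G[:,9] = (00010110100001111000100001)·(00000100000000000000000000) mod 2 = 0+0+0+0+0+1+0+0+0+0+0+0+0+0+0+0+0+0+0+0+0+0+0+0+0+0 mod 2 = 1
  c[10] = d·G[:,10] = (00010110100001111000100001)·(00000010000000000000000000) mod 2 = 0+0+0+0+0+0+1+0+0+0+0+0+0+0+0+0+0+0+0+0+0+0+0+0+0+0 mod 2 = 1
  c[11] = d·G[:,11] = (00010110100001111000100001)·(00000001000000000000000000) mod 2 = 0+0+0+0+0+0+0+0+0+0+0+0+0+0+0+0+0+0+0+0+0+0+0+0+0+0 mod 2 = 0
  c[12] = d·G[:,12] = (00010110100001111000100001)·(00000000100000000000000000) mod 2 = 0+0+0+0+0+0+0+0+1+0+0+0+0+0+0+0+0+0+0+0+0+0+0+0+0+0 mod 2 = 1
  c[13] = d·G[:,13] = (00010110100001111000100001)·(00000000010000000000000000) mod 2 = 0+0+0+0+0+0+0+0+0+0+0+0+0+0+0+0+0+0+0+0+0+0+0+0+0+0 mod 2 = 0
  c[14] = d·G[:,14] = (00010110100001111000100001)·(00000000001000000000000000) mod 2 = 0+0+0+0+0+0+0+0+0+0+0+0+0+0+0+0+0+0+0+0+0+0+0+0+0+0 mod 2 = 0
  c[15] = d·G[:,15] = (00010110100001111000100001)·(00000000000111111111111111) mod 2 = 0+0+0+0+0+0+0+0+0+0+0+0+0+1+1+1+1+0+0+0+1+0+0+0+0+1 mod 2 = 0
  c[16] = d·G[:,16] = (00010110100001111000100001)·(00000000000100000000000000) mod 2 = 0+0+0+0+0+0+0+0+0+0+0+0+0+0+0+0+0+0+0+0+0+0+0+0+0+0 mod 2 = 0
  c[17] = d·G[:,17] = (00010110100001111000100001)·(00000000000010000000000000) mod 2 = 0+0+0+0+0+0+0+0+0+0+0+0+0+0+0+0+0+0+0+0+0+0+0+0+0+0 mod 2 = 0
  c[18] = d·G[:,18] = (00010110100001111000100001)·(00000000000001000000000000) mod 2 = 0+0+0+0+0+0+0+0+0+0+0+0+0+1+0+0+0+0+0+0+0+0+0+0+0+0 mod 2 = 1
  c[19] = d·G[:,19] = (00010110100001111000100001)·(00000000000000100000000000) mod 2 = 0+0+0+0+0+0+0+0+0+0+0+0+0+0+1+0+0+0+0+0+0+0+0+0+0+0 mod 2 = 1
  c[20] = d·G[:,20] = (00010110100001111000100001)·(00000000000000010000000000) mod 2 = 0+0+0+0+0+0+0+0+0+0+0+0+0+0+0+1+0+0+0+0+0+0+0+0+0+0 mod 2 = 1
  c[21] = d·G[:,21] = (00010110100001111000100001)·(00000000000000001000000000) mod 2 = 0+0+0+0+0+0+0+0+0+0+0+0+0+0+0+0+1+0+0+0+0+0+0+0+0+0 mod 2 = 1
  c[22] = d·G[:,22] = (00010110100001111000100001)·(00000000000000000100000000) mod 2 = 0+0+0+0+0+0+0+0+0+0+0+0+0+0+0+0+0+0+0+0+0+0+0+0+0+0 mod 2 = 0
  c[23] = d·G[:,23] = (00010110100001111000100001)·(00000000000000000010000000) mod 2 = 0+0+0+0+0+0+0+0+0+0+0+0+0+0+0+0+0+0+0+0+0+0+0+0+0+0 mod 2 = 0
  c[24] = d·G[:,24] = (00010110100001111000100001)·(00000000000000000001000000) mod 2 = 0+0+0+0+0+0+0+0+0+0+0+0+0+0+0+0+0+0+0+0+0+0+0+0+0+0 mod 2 = 0
  c[25] = d·G[:,25] = (00010110100001111000100001)·(00000000000000000000100000) mod 2 = 0+0+0+0+0+0+0+0+0+0+0+0+0+0+0+0+0+0+0+0+1+0+0+0+0+0 mod 2 = 1
  c[26] = d·G[:,26] = (00010110100001111000100001)·(00000000000000000000010000) mod 2 = 0+0+0+0+0+0+0+0+0+0+0+0+0+0+0+0+0+0+0+0+0+0+0+0+0+0 mod 2 = 0
  c[27] = d·G[:,27] = (00010110100001111000100001)·(00000000000000000000001000) mod 2 = 0+0+0+0+0+0+0+0+0+0+0+0+0+0+0+0+0+0+0+0+0+0+0+0+0+0 mod 2 = 0
  c[28] = d·G[:,28] = (00010110100001111000100001)·(00000000000000000000000100) mod 2 = 0+0+0+0+0+0+0+0+0+0+0+0+0+0+0+0+0+0+0+0+0+0+0+0+0+0 mod 2 = 0
  c[29] = d·G[:,29] = (00010110100001111000100001)·(00000000000000000000000010) mod 2 = 0+0+0+0+0+0+0+0+0+0+0+0+0+0+0+0+0+0+0+0+0+0+0+0+0+0 mod 2 = 0
  c[30] = d·G[:,30] = (00010110100001111000100001)·(00000000000000000000000001) mod 2 = 0+0+0+0+0+0+0+0+0+0+0+0+0+0+0+0+0+0+0+0+0+0+0+0+0+1 mod 2 = 1
Codeword = 0100001101101000001111000100001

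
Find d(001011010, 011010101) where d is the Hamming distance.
XOR = 010001111, count of 1s = 5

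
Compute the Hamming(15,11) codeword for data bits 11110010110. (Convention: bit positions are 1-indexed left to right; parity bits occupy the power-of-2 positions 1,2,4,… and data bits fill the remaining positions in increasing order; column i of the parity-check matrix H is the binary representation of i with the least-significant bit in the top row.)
Codeword c = d · G (mod 2), d = 11110010110:
  c[0] = d·G[:,0] = (11110010110)·(11011010101) mod 2 = 1+1+0+1+0+0+1+0+1+0+0 mod 2 = 1
  c[1] = d·G[:,1] = (11110010110)·(10110110011) mod 2 = 1+0+1+1+0+0+1+0+0+1+0 mod 2 = 1
  c[2] = d·G[:,2] = (11110010110)·(10000000000) mod 2 = 1+0+0+0+0+0+0+0+0+0+0 mod 2 = 1
  c[3] = d·G[:,3] = (11110010110)·(01110001111) mod 2 = 0+1+1+1+0+0+0+0+1+1+0 mod 2 = 1
  c[4] = d·G[:,4] = (11110010110)·(01000000000) mod 2 = 0+1+0+0+0+0+0+0+0+0+0 mod 2 = 1
  c[5] = d·G[:,5] = (11110010110)·(00100000000) mod 2 = 0+0+1+0+0+0+0+0+0+0+0 mod 2 = 1
  c[6] = d·G[:,6] = (11110010110)·(00010000000) mod 2 = 0+0+0+1+0+0+0+0+0+0+0 mod 2 = 1
  c[7] = d·G[:,7] = (11110010110)·(00001111111) mod 2 = 0+0+0+0+0+0+1+0+1+1+0 mod 2 = 1
  c[8] = d·G[:,8] = (11110010110)·(00001000000) mod 2 = 0+0+0+0+0+0+0+0+0+0+0 mod 2 = 0
  c[9] = d·G[:,9] = (11110010110)·(00000100000) mod 2 = 0+0+0+0+0+0+0+0+0+0+0 mod 2 = 0
  c[10] = d·G[:,10] = (11110010110)·(00000010000) mod 2 = 0+0+0+0+0+0+1+0+0+0+0 mod 2 = 1
  c[11] = d·G[:,11] = (11110010110)·(00000001000) mod 2 = 0+0+0+0+0+0+0+0+0+0+0 mod 2 = 0
  c[12] = d·G[:,12] = (11110010110)·(00000000100) mod 2 = 0+0+0+0+0+0+0+0+1+0+0 mod 2 = 1
  c[13] = d·G[:,13] = (11110010110)·(00000000010) mod 2 = 0+0+0+0+0+0+0+0+0+1+0 mod 2 = 1
  c[14] = d·G[:,14] = (11110010110)·(00000000001) mod 2 = 0+0+0+0+0+0+0+0+0+0+0 mod 2 = 0
Codeword = 111111110010110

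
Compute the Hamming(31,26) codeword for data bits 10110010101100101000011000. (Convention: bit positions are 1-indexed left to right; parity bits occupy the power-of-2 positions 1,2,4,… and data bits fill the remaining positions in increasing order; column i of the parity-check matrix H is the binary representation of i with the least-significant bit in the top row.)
Codeword c = d · G (mod 2), d = 10110010101100101000011000:
  c[0] = d·G[:,0] = (10110010101100101000011000)·(11011010101101010101010101) mod 2 = 1+0+0+1+0+0+1+0+1+0+1+1+0+0+0+0+0+0+0+0+0+1+0+0+0+0 mod 2 = 1
  c[1] = d·G[:,1] = (10110010101100101000011000)·(10110110011011001100110011) mod 2 = 1+0+1+1+0+0+1+0+0+0+1+0+0+0+0+0+1+0+0+0+0+1+0+0+0+0 mod 2 = 1
  c[2] = d·G[:,2] = (10110010101100101000011000)·(10000000000000000000000000) mod 2 = 1+0+0+0+0+0+0+0+0+0+0+0+0+0+0+0+0+0+0+0+0+0+0+0+0+0 mod 2 = 1
  c[3] = d·G[:,3] = (10110010101100101000011000)·(01110001111000111100001111) mod 2 = 0+0+1+1+0+0+0+0+1+0+1+0+0+0+1+0+1+0+0+0+0+0+1+0+0+0 mod 2 = 1
  c[4] = d·G[:,4] = (10110010101100101000011000)·(01000000000000000000000000) mod 2 = 0+0+0+0+0+0+0+0+0+0+0+0+0+0+0+0+0+0+0+0+0+0+0+0+0+0 mod 2 = 0
  c[5] = d·G[:,5] = (10110010101100101000011000)·(00100000000000000000000000) mod 2 = 0+0+1+0+0+0+0+0+0+0+0+0+0+0+0+0+0+0+0+0+0+0+0+0+0+0 mod 2 = 1
  c[6] = d·G[:,6] = (10110010101100101000011000)·(00010000000000000000000000) mod 2 = 0+0+0+1+0+0+0+0+0+0+0+0+0+0+0+0+0+0+0+0+0+0+0+0+0+0 mod 2 = 1
  c[7] = d·G[:,7] = (10110010101100101000011000)·(00001111111000000011111111) mod 2 = 0+0+0+0+0+0+1+0+1+0+1+0+0+0+0+0+0+0+0+0+0+1+1+0+0+0 mod 2 = 1
  c[8] = d·G[:,8] = (10110010101100101000011000)·(00001000000000000000000000) mod 2 = 0+0+0+0+0+0+0+0+0+0+0+0+0+0+0+0+0+0+0+0+0+0+0+0+0+0 mod 2 = 0
  c[9] = d·G[:,9] = (10110010101100101000011000)·(00000100000000000000000000) mod 2 = 0+0+0+0+0+0+0+0+0+0+0+0+0+0+0+0+0+0+0+0+0+0+0+0+0+0 mod 2 = 0
  c[10] = d·G[:,10] = (10110010101100101000011000)·(00000010000000000000000000) mod 2 = 0+0+0+0+0+0+1+0+0+0+0+0+0+0+0+0+0+0+0+0+0+0+0+0+0+0 mod 2 = 1
  c[11] = d·G[:,11] = (10110010101100101000011000)·(00000001000000000000000000) mod 2 = 0+0+0+0+0+0+0+0+0+0+0+0+0+0+0+0+0+0+0+0+0+0+0+0+0+0 mod 2 = 0
  c[12] = d·G[:,12] = (10110010101100101000011000)·(00000000100000000000000000) mod 2 = 0+0+0+0+0+0+0+0+1+0+0+0+0+0+0+0+0+0+0+0+0+0+0+0+0+0 mod 2 = 1
  c[13] = d·G[:,13] = (10110010101100101000011000)·(00000000010000000000000000) mod 2 = 0+0+0+0+0+0+0+0+0+0+0+0+0+0+0+0+0+0+0+0+0+0+0+0+0+0 mod 2 = 0
  c[14] = d·G[:,14] = (10110010101100101000011000)·(00000000001000000000000000) mod 2 = 0+0+0+0+0+0+0+0+0+0+1+0+0+0+0+0+0+0+0+0+0+0+0+0+0+0 mod 2 = 1
  c[15] = d·G[:,15] = (10110010101100101000011000)·(00000000000111111111111111) mod 2 = 0+0+0+0+0+0+0+0+0+0+0+1+0+0+1+0+1+0+0+0+0+1+1+0+0+0 mod 2 = 1
  c[16] = d·G[:,16] = (10110010101100101000011000)·(00000000000100000000000000) mod 2 = 0+0+0+0+0+0+0+0+0+0+0+1+0+0+0+0+0+0+0+0+0+0+0+0+0+0 mod 2 = 1
  c[17] = d·G[:,17] = (10110010101100101000011000)·(00000000000010000000000000) mod 2 = 0+0+0+0+0+0+0+0+0+0+0+0+0+0+0+0+0+0+0+0+0+0+0+0+0+0 mod 2 = 0
  c[18] = d·G[:,18] = (10110010101100101000011000)·(00000000000001000000000000) mod 2 = 0+0+0+0+0+0+0+0+0+0+0+0+0+0+0+0+0+0+0+0+0+0+0+0+0+0 mod 2 = 0
  c[19] = d·G[:,19] = (10110010101100101000011000)·(00000000000000100000000000) mod 2 = 0+0+0+0+0+0+0+0+0+0+0+0+0+0+1+0+0+0+0+0+0+0+0+0+0+0 mod 2 = 1
  c[20] = d·G[:,20] = (10110010101100101000011000)·(00000000000000010000000000) mod 2 = 0+0+0+0+0+0+0+0+0+0+0+0+0+0+0+0+0+0+0+0+0+0+0+0+0+0 mod 2 = 0
  c[21] = d·G[:,21] = (10110010101100101000011000)·(00000000000000001000000000) mod 2 = 0+0+0+0+0+0+0+0+0+0+0+0+0+0+0+0+1+0+0+0+0+0+0+0+0+0 mod 2 = 1
  c[22] = d·G[:,22] = (10110010101100101000011000)·(00000000000000000100000000) mod 2 = 0+0+0+0+0+0+0+0+0+0+0+0+0+0+0+0+0+0+0+0+0+0+0+0+0+0 mod 2 = 0
  c[23] = d·G[:,23] = (10110010101100101000011000)·(00000000000000000010000000) mod 2 = 0+0+0+0+0+0+0+0+0+0+0+0+0+0+0+0+0+0+0+0+0+0+0+0+0+0 mod 2 = 0
  c[24] = d·G[:,24] = (10110010101100101000011000)·(00000000000000000001000000) mod 2 = 0+0+0+0+0+0+0+0+0+0+0+0+0+0+0+0+0+0+0+0+0+0+0+0+0+0 mod 2 = 0
  c[25] = d·G[:,25] = (10110010101100101000011000)·(00000000000000000000100000) mod 2 = 0+0+0+0+0+0+0+0+0+0+0+0+0+0+0+0+0+0+0+0+0+0+0+0+0+0 mod 2 = 0
  c[26] = d·G[:,26] = (10110010101100101000011000)·(00000000000000000000010000) mod 2 = 0+0+0+0+0+0+0+0+0+0+0+0+0+0+0+0+0+0+0+0+0+1+0+0+0+0 mod 2 = 1
  c[27] = d·G[:,27] = (10110010101100101000011000)·(00000000000000000000001000) mod 2 = 0+0+0+0+0+0+0+0+0+0+0+0+0+0+0+0+0+0+0+0+0+0+1+0+0+0 mod 2 = 1
  c[28] = d·G[:,28] = (10110010101100101000011000)·(00000000000000000000000100) mod 2 = 0+0+0+0+0+0+0+0+0+0+0+0+0+0+0+0+0+0+0+0+0+0+0+0+0+0 mod 2 = 0
  c[29] = d·G[:,29] = (10110010101100101000011000)·(00000000000000000000000010) mod 2 = 0+0+0+0+0+0+0+0+0+0+0+0+0+0+0+0+0+0+0+0+0+0+0+0+0+0 mod 2 = 0
  c[30] = d·G[:,30] = (10110010101100101000011000)·(00000000000000000000000001) mod 2 = 0+0+0+0+0+0+0+0+0+0+0+0+0+0+0+0+0+0+0+0+0+0+0+0+0+0 mod 2 = 0
Codeword = 1111011100101011100101000011000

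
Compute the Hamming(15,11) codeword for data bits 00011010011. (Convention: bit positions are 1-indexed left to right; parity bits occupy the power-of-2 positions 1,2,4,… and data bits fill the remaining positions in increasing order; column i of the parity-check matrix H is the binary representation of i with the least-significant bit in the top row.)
Codeword c = d · G (mod 2), d = 00011010011:
  c[0] = d·G[:,0] = (00011010011)·(11011010101) mod 2 = 0+0+0+1+1+0+1+0+0+0+1 mod 2 = 0
  c[1] = d·G[:,1] = (00011010011)·(10110110011) mod 2 = 0+0+0+1+0+0+1+0+0+1+1 mod 2 = 0
  c[2] = d·G[:,2] = (00011010011)·(10000000000) mod 2 = 0+0+0+0+0+0+0+0+0+0+0 mod 2 = 0
  c[3] = d·G[:,3] = (00011010011)·(01110001111) mod 2 = 0+0+0+1+0+0+0+0+0+1+1 mod 2 = 1
  c[4] = d·G[:,4] = (00011010011)·(01000000000) mod 2 = 0+0+0+0+0+0+0+0+0+0+0 mod 2 = 0
  c[5] = d·G[:,5] = (00011010011)·(00100000000) mod 2 = 0+0+0+0+0+0+0+0+0+0+0 mod 2 = 0
  c[6] = d·G[:,6] = (00011010011)·(00010000000) mod 2 = 0+0+0+1+0+0+0+0+0+0+0 mod 2 = 1
  c[7] = d·G[:,7] = (00011010011)·(00001111111) mod 2 = 0+0+0+0+1+0+1+0+0+1+1 mod 2 = 0
  c[8] = d·G[:,8] = (00011010011)·(00001000000) mod 2 = 0+0+0+0+1+0+0+0+0+0+0 mod 2 = 1
  c[9] = d·G[:,9] = (00011010011)·(00000100000) mod 2 = 0+0+0+0+0+0+0+0+0+0+0 mod 2 = 0
  c[10] = d·G[:,10] = (00011010011)·(00000010000) mod 2 = 0+0+0+0+0+0+1+0+0+0+0 mod 2 = 1
  c[11] = d·G[:,11] = (00011010011)·(00000001000) mod 2 = 0+0+0+0+0+0+0+0+0+0+0 mod 2 = 0
  c[12] = d·G[:,12] = (00011010011)·(00000000100) mod 2 = 0+0+0+0+0+0+0+0+0+0+0 mod 2 = 0
  c[13] = d·G[:,13] = (00011010011)·(00000000010) mod 2 = 0+0+0+0+0+0+0+0+0+1+0 mod 2 = 1
  c[14] = d·G[:,14] = (00011010011)·(00000000001) mod 2 = 0+0+0+0+0+0+0+0+0+0+1 mod 2 = 1
Codeword = 000100101010011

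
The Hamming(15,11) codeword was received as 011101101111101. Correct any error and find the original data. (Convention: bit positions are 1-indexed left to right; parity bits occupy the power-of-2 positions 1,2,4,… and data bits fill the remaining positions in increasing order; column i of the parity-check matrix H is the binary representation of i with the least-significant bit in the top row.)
Syndrome s = H · r^T (mod 2), r = 011101101111101:
  s[0] = (101010101010101)·(011101101111101) mod 2 = 0+0+1+0+0+0+1+0+1+0+1+0+1+0+1 mod 2 = 0
  s[1] = (011001100110011)·(011101101111101) mod 2 = 0+1+1+0+0+1+1+0+0+1+1+0+0+0+1 mod 2 = 1
  s[2] = (000111100001111)·(011101101111101) mod 2 = 0+0+0+1+0+1+1+0+0+0+0+1+1+0+1 mod 2 = 0
  s[3] = (000000011111111)·(011101101111101) mod 2 = 0+0+0+0+0+0+0+0+1+1+1+1+1+0+1 mod 2 = 0
Syndrome = 0100
Column 2 of H equals this syndrome → error at bit 2 (1-indexed).
Flip bit 2: 011101101111101 → 001101101111101
Extract data bits at positions {3,5,6,7,9,10,11,12,13,14,15}: 10111111101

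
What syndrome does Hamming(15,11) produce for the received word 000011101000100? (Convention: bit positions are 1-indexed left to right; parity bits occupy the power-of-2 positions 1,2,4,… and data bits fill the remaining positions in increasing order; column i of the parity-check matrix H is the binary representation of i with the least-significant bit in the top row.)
Syndrome s = H · r^T (mod 2), r = 000011101000100:
  s[0] = (101010101010101)·(000011101000100) mod 2 = 0+0+0+0+1+0+1+0+1+0+0+0+1+0+0 mod 2 = 0
  s[1] = (011001100110011)·(000011101000100) mod 2 = 0+0+0+0+0+1+1+0+0+0+0+0+0+0+0 mod 2 = 0
  s[2] = (000111100001111)·(000011101000100) mod 2 = 0+0+0+0+1+1+1+0+0+0+0+0+1+0+0 mod 2 = 0
  s[3] = (000000011111111)·(000011101000100) mod 2 = 0+0+0+0+0+0+0+0+1+0+0+0+1+0+0 mod 2 = 0
Syndrome = 0000
s = 0: no error detected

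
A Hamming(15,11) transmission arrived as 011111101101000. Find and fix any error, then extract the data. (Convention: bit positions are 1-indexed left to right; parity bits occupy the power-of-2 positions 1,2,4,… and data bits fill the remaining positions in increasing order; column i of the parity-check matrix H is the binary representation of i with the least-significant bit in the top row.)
Syndrome s = H · r^T (mod 2), r = 011111101101000:
  s[0] = (101010101010101)·(011111101101000) mod 2 = 0+0+1+0+1+0+1+0+1+0+0+0+0+0+0 mod 2 = 0
  s[1] = (011001100110011)·(011111101101000) mod 2 = 0+1+1+0+0+1+1+0+0+1+0+0+0+0+0 mod 2 = 1
  s[2] = (000111100001111)·(011111101101000) mod 2 = 0+0+0+1+1+1+1+0+0+0+0+1+0+0+0 mod 2 = 1
  s[3] = (000000011111111)·(011111101101000) mod 2 = 0+0+0+0+0+0+0+0+1+1+0+1+0+0+0 mod 2 = 1
Syndrome = 0111
Column 14 of H equals this syndrome → error at bit 14 (1-indexed).
Flip bit 14: 011111101101000 → 011111101101010
Extract data bits at positions {3,5,6,7,9,10,11,12,13,14,15}: 11111101010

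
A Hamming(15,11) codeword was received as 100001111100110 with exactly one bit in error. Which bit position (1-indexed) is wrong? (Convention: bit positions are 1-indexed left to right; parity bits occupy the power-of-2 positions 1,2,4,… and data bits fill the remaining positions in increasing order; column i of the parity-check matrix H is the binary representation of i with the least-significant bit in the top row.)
Syndrome s = H · r^T (mod 2), r = 100001111100110:
  s[0] = (101010101010101)·(100001111100110) mod 2 = 1+0+0+0+0+0+1+0+1+0+0+0+1+0+0 mod 2 = 0
  s[1] = (011001100110011)·(100001111100110) mod 2 = 0+0+0+0+0+1+1+0+0+1+0+0+0+1+0 mod 2 = 0
  s[2] = (000111100001111)·(100001111100110) mod 2 = 0+0+0+0+0+1+1+0+0+0+0+0+1+1+0 mod 2 = 0
  s[3] = (000000011111111)·(100001111100110) mod 2 = 0+0+0+0+0+0+0+1+1+1+0+0+1+1+0 mod 2 = 1
Syndrome = 0001
Column i of H is the binary representation of i, so the syndrome is the binary index of the flipped bit.
Read s = 0001 with s[0] as LSB: 0·2^0 + 0·2^1 + 0·2^2 + 1·2^3 = 8.
Error is at bit position 8.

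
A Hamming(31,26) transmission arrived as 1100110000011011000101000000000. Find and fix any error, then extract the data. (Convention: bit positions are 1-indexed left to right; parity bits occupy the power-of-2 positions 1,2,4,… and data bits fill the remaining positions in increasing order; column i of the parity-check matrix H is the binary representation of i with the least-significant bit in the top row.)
Syndrome s = H · r^T (mod 2), r = 1100110000011011000101000000000:
  s[0] = (1010101010101010101010101010101)·(1100110000011011000101000000000) mod 2 = 1+0+0+0+1+0+0+0+0+0+0+0+1+0+1+0+0+0+0+0+0+0+0+0+0+0+0+0+0+0+0 mod 2 = 0
  s[1] = (0110011001100110011001100110011)·(1100110000011011000101000000000) mod 2 = 0+1+0+0+0+1+0+0+0+0+0+0+0+0+1+0+0+0+0+0+0+1+0+0+0+0+0+0+0+0+0 mod 2 = 0
  s[2] = (0001111000011110000111100001111)·(1100110000011011000101000000000) mod 2 = 0+0+0+0+1+1+0+0+0+0+0+1+1+0+1+0+0+0+0+1+0+1+0+0+0+0+0+0+0+0+0 mod 2 = 1
  s[3] = (0000000111111110000000011111111)·(1100110000011011000101000000000) mod 2 = 0+0+0+0+0+0+0+0+0+0+0+1+1+0+1+0+0+0+0+0+0+0+0+0+0+0+0+0+0+0+0 mod 2 = 1
  s[4] = (0000000000000001111111111111111)·(1100110000011011000101000000000) mod 2 = 0+0+0+0+0+0+0+0+0+0+0+0+0+0+0+1+0+0+0+1+0+1+0+0+0+0+0+0+0+0+0 mod 2 = 1
Syndrome = 00111
Column 28 of H equals this syndrome → error at bit 28 (1-indexed).
Flip bit 28: 1100110000011011000101000000000 → 1100110000011011000101000001000
Extract data bits at positions {3,5,6,7,9,10,11,12,13,14,15,17,18,19,20,21,22,23,24,25,26,27,28,29,30,31}: 01100001101000101000001000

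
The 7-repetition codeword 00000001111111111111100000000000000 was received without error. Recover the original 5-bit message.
Split into 7-bit blocks: 0000000 1111111 1111111 0000000 0000000
Data = 01100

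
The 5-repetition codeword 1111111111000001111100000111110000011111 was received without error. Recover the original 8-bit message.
Split into 5-bit blocks: 11111 11111 00000 11111 00000 11111 00000 11111
Data = 11010101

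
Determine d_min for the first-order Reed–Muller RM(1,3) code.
d_min = 4 (RM(1,3) has length 8 and minimum distance 2^(m−1) = 4).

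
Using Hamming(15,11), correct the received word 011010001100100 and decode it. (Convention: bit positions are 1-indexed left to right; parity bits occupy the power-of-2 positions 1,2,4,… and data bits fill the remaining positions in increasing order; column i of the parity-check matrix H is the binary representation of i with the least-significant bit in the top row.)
Syndrome s = H · r^T (mod 2), r = 011010001100100:
  s[0] = (101010101010101)·(011010001100100) mod 2 = 0+0+1+0+1+0+0+0+1+0+0+0+1+0+0 mod 2 = 0
  s[1] = (011001100110011)·(011010001100100) mod 2 = 0+1+1+0+0+0+0+0+0+1+0+0+0+0+0 mod 2 = 1
  s[2] = (000111100001111)·(011010001100100) mod 2 = 0+0+0+0+1+0+0+0+0+0+0+0+1+0+0 mod 2 = 0
  s[3] = (000000011111111)·(011010001100100) mod 2 = 0+0+0+0+0+0+0+0+1+1+0+0+1+0+0 mod 2 = 1
Syndrome = 0101
Column 10 of H equals this syndrome → error at bit 10 (1-indexed).
Flip bit 10: 011010001100100 → 011010001000100
Extract data bits at positions {3,5,6,7,9,10,11,12,13,14,15}: 11001000100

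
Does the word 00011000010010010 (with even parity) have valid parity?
Sum of all bits: 0+0+0+1+1+0+0+0+0+1+0+0+1+0+0+1+0 = 5; 5 mod 2 = 1. Result is 1 → parity error detected.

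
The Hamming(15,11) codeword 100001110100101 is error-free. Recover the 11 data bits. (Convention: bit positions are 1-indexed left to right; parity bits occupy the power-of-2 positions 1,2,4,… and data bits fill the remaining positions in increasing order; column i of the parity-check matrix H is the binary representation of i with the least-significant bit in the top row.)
Parity bits occupy power-of-2 positions; data bits are at positions {3,5,6,7,9,10,11,12,13,14,15} (1-indexed).
Extract: c[3]=0 c[5]=0 c[6]=1 c[7]=1 c[9]=0 c[10]=1 c[11]=0 c[12]=0 c[13]=1 c[14]=0 c[15]=1
Data = 00110100101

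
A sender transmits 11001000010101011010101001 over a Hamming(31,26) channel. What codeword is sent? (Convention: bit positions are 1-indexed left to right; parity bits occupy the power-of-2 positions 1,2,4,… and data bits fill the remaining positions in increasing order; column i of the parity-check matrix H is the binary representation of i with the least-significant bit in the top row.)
Codeword c = d · G (mod 2), d = 11001000010101011010101001:
  c[0] = d·G[:,0] = (11001000010101011010101001)·(11011010101101010101010101) mod 2 = 1+1+0+0+1+0+0+0+0+0+0+1+0+1+0+1+0+0+0+0+0+0+0+0+0+1 mod 2 = 1
  c[1] = d·G[:,1] = (11001000010101011010101001)·(10110110011011001100110011) mod 2 = 1+0+0+0+0+0+0+0+0+1+0+0+0+1+0+0+1+0+0+0+1+0+0+0+0+1 mod 2 = 0
  c[2] = d·G[:,2] = (11001000010101011010101001)·(10000000000000000000000000) mod 2 = 1+0+0+0+0+0+0+0+0+0+0+0+0+0+0+0+0+0+0+0+0+0+0+0+0+0 mod 2 = 1
  c[3] = d·G[:,3] = (11001000010101011010101001)·(01110001111000111100001111) mod 2 = 0+1+0+0+0+0+0+0+0+1+0+0+0+0+0+1+1+0+0+0+0+0+1+0+0+1 mod 2 = 0
  c[4] = d·G[:,4] = (11001000010101011010101001)·(01000000000000000000000000) mod 2 = 0+1+0+0+0+0+0+0+0+0+0+0+0+0+0+0+0+0+0+0+0+0+0+0+0+0 mod 2 = 1
  c[5] = d·G[:,5] = (11001000010101011010101001)·(00100000000000000000000000) mod 2 = 0+0+0+0+0+0+0+0+0+0+0+0+0+0+0+0+0+0+0+0+0+0+0+0+0+0 mod 2 = 0
  c[6] = d·G[:,6] = (11001000010101011010101001)·(00010000000000000000000000) mod 2 = 0+0+0+0+0+0+0+0+0+0+0+0+0+0+0+0+0+0+0+0+0+0+0+0+0+0 mod 2 = 0
  c[7] = d·G[:,7] = (11001000010101011010101001)·(00001111111000000011111111) mod 2 = 0+0+0+0+1+0+0+0+0+1+0+0+0+0+0+0+0+0+1+0+1+0+1+0+0+1 mod 2 = 0
  c[8] = d·G[:,8] = (11001000010101011010101001)·(00001000000000000000000000) mod 2 = 0+0+0+0+1+0+0+0+0+0+0+0+0+0+0+0+0+0+0+0+0+0+0+0+0+0 mod 2 = 1
  c[9] = d·G[:,9] = (11001000010101011010101001)·(00000100000000000000000000) mod 2 = 0+0+0+0+0+0+0+0+0+0+0+0+0+0+0+0+0+0+0+0+0+0+0+0+0+0 mod 2 = 0
  c[10] = d·G[:,10] = (11001000010101011010101001)·(00000010000000000000000000) mod 2 = 0+0+0+0+0+0+0+0+0+0+0+0+0+0+0+0+0+0+0+0+0+0+0+0+0+0 mod 2 = 0
  c[11] = d·G[:,11] = (11001000010101011010101001)·(00000001000000000000000000) mod 2 = 0+0+0+0+0+0+0+0+0+0+0+0+0+0+0+0+0+0+0+0+0+0+0+0+0+0 mod 2 = 0
  c[12] = d·G[:,12] = (11001000010101011010101001)·(00000000100000000000000000) mod 2 = 0+0+0+0+0+0+0+0+0+0+0+0+0+0+0+0+0+0+0+0+0+0+0+0+0+0 mod 2 = 0
  c[13] = d·G[:,13] = (11001000010101011010101001)·(00000000010000000000000000) mod 2 = 0+0+0+0+0+0+0+0+0+1+0+0+0+0+0+0+0+0+0+0+0+0+0+0+0+0 mod 2 = 1
  c[14] = d·G[:,14] = (11001000010101011010101001)·(00000000001000000000000000) mod 2 = 0+0+0+0+0+0+0+0+0+0+0+0+0+0+0+0+0+0+0+0+0+0+0+0+0+0 mod 2 = 0
  c[15] = d·G[:,15] = (11001000010101011010101001)·(00000000000111111111111111) mod 2 = 0+0+0+0+0+0+0+0+0+0+0+1+0+1+0+1+1+0+1+0+1+0+1+0+0+1 mod 2 = 0
  c[16] = d·G[:,16] = (11001000010101011010101001)·(00000000000100000000000000) mod 2 = 0+0+0+0+0+0+0+0+0+0+0+1+0+0+0+0+0+0+0+0+0+0+0+0+0+0 mod 2 = 1
  c[17] = d·G[:,17] = (11001000010101011010101001)·(00000000000010000000000000) mod 2 = 0+0+0+0+0+0+0+0+0+0+0+0+0+0+0+0+0+0+0+0+0+0+0+0+0+0 mod 2 = 0
  c[18] = d·G[:,18] = (11001000010101011010101001)·(00000000000001000000000000) mod 2 = 0+0+0+0+0+0+0+0+0+0+0+0+0+1+0+0+0+0+0+0+0+0+0+0+0+0 mod 2 = 1
  c[19] = d·G[:,19] = (11001000010101011010101001)·(00000000000000100000000000) mod 2 = 0+0+0+0+0+0+0+0+0+0+0+0+0+0+0+0+0+0+0+0+0+0+0+0+0+0 mod 2 = 0
  c[20] = d·G[:,20] = (11001000010101011010101001)·(00000000000000010000000000) mod 2 = 0+0+0+0+0+0+0+0+0+0+0+0+0+0+0+1+0+0+0+0+0+0+0+0+0+0 mod 2 = 1
  c[21] = d·G[:,21] = (11001000010101011010101001)·(00000000000000001000000000) mod 2 = 0+0+0+0+0+0+0+0+0+0+0+0+0+0+0+0+1+0+0+0+0+0+0+0+0+0 mod 2 = 1
  c[22] = d·G[:,22] = (11001000010101011010101001)·(00000000000000000100000000) mod 2 = 0+0+0+0+0+0+0+0+0+0+0+0+0+0+0+0+0+0+0+0+0+0+0+0+0+0 mod 2 = 0
  c[23] = d·G[:,23] = (11001000010101011010101001)·(00000000000000000010000000) mod 2 = 0+0+0+0+0+0+0+0+0+0+0+0+0+0+0+0+0+0+1+0+0+0+0+0+0+0 mod 2 = 1
  c[24] = d·G[:,24] = (11001000010101011010101001)·(00000000000000000001000000) mod 2 = 0+0+0+0+0+0+0+0+0+0+0+0+0+0+0+0+0+0+0+0+0+0+0+0+0+0 mod 2 = 0
  c[25] = d·G[:,25] = (11001000010101011010101001)·(00000000000000000000100000) mod 2 = 0+0+0+0+0+0+0+0+0+0+0+0+0+0+0+0+0+0+0+0+1+0+0+0+0+0 mod 2 = 1
  c[26] = d·G[:,26] = (11001000010101011010101001)·(00000000000000000000010000) mod 2 = 0+0+0+0+0+0+0+0+0+0+0+0+0+0+0+0+0+0+0+0+0+0+0+0+0+0 mod 2 = 0
  c[27] = d·G[:,27] = (11001000010101011010101001)·(00000000000000000000001000) mod 2 = 0+0+0+0+0+0+0+0+0+0+0+0+0+0+0+0+0+0+0+0+0+0+1+0+0+0 mod 2 = 1
  c[28] = d·G[:,28] = (11001000010101011010101001)·(00000000000000000000000100) mod 2 = 0+0+0+0+0+0+0+0+0+0+0+0+0+0+0+0+0+0+0+0+0+0+0+0+0+0 mod 2 = 0
  c[29] = d·G[:,29] = (11001000010101011010101001)·(00000000000000000000000010) mod 2 = 0+0+0+0+0+0+0+0+0+0+0+0+0+0+0+0+0+0+0+0+0+0+0+0+0+0 mod 2 = 0
  c[30] = d·G[:,30] = (11001000010101011010101001)·(00000000000000000000000001) mod 2 = 0+0+0+0+0+0+0+0+0+0+0+0+0+0+0+0+0+0+0+0+0+0+0+0+0+1 mod 2 = 1
Codeword = 1010100010000100101011010101001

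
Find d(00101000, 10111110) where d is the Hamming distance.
XOR = 10010110, count of 1s = 4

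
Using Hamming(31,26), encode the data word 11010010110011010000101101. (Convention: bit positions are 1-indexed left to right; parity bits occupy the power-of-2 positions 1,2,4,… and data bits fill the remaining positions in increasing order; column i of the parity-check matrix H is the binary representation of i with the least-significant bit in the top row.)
Codeword c = d · G (mod 2), d = 11010010110011010000101101:
  c[0] = d·G[:,0] = (11010010110011010000101101)·(11011010101101010101010101) mod 2 = 1+1+0+1+0+0+1+0+1+0+0+0+0+1+0+1+0+0+0+0+0+0+0+1+0+1 mod 2 = 1
  c[1] = d·G[:,1] = (11010010110011010000101101)·(10110110011011001100110011) mod 2 = 1+0+0+1+0+0+1+0+0+1+0+0+1+1+0+0+0+0+0+0+1+0+0+0+0+1 mod 2 = 0
  c[2] = d·G[:,2] = (11010010110011010000101101)·(10000000000000000000000000) mod 2 = 1+0+0+0+0+0+0+0+0+0+0+0+0+0+0+0+0+0+0+0+0+0+0+0+0+0 mod 2 = 1
  c[3] = d·G[:,3] = (11010010110011010000101101)·(01110001111000111100001111) mod 2 = 0+1+0+1+0+0+0+0+1+1+0+0+0+0+0+1+0+0+0+0+0+0+1+1+0+1 mod 2 = 0
  c[4] = d·G[:,4] = (11010010110011010000101101)·(01000000000000000000000000) mod 2 = 0+1+0+0+0+0+0+0+0+0+0+0+0+0+0+0+0+0+0+0+0+0+0+0+0+0 mod 2 = 1
  c[5] = d·G[:,5] = (11010010110011010000101101)·(00100000000000000000000000) mod 2 = 0+0+0+0+0+0+0+0+0+0+0+0+0+0+0+0+0+0+0+0+0+0+0+0+0+0 mod 2 = 0
  c[6] = d·G[:,6] = (11010010110011010000101101)·(00010000000000000000000000) mod 2 = 0+0+0+1+0+0+0+0+0+0+0+0+0+0+0+0+0+0+0+0+0+0+0+0+0+0 mod 2 = 1
  c[7] = d·G[:,7] = (11010010110011010000101101)·(00001111111000000011111111) mod 2 = 0+0+0+0+0+0+1+0+1+1+0+0+0+0+0+0+0+0+0+0+1+0+1+1+0+1 mod 2 = 1
  c[8] = d·G[:,8] = (11010010110011010000101101)·(00001000000000000000000000) mod 2 = 0+0+0+0+0+0+0+0+0+0+0+0+0+0+0+0+0+0+0+0+0+0+0+0+0+0 mod 2 = 0
  c[9] = d·G[:,9] = (11010010110011010000101101)·(00000100000000000000000000) mod 2 = 0+0+0+0+0+0+0+0+0+0+0+0+0+0+0+0+0+0+0+0+0+0+0+0+0+0 mod 2 = 0
  c[10] = d·G[:,10] = (11010010110011010000101101)·(00000010000000000000000000) mod 2 = 0+0+0+0+0+0+1+0+0+0+0+0+0+0+0+0+0+0+0+0+0+0+0+0+0+0 mod 2 = 1
  c[11] = d·G[:,11] = (11010010110011010000101101)·(00000001000000000000000000) mod 2 = 0+0+0+0+0+0+0+0+0+0+0+0+0+0+0+0+0+0+0+0+0+0+0+0+0+0 mod 2 = 0
  c[12] = d·G[:,12] = (11010010110011010000101101)·(00000000100000000000000000) mod 2 = 0+0+0+0+0+0+0+0+1+0+0+0+0+0+0+0+0+0+0+0+0+0+0+0+0+0 mod 2 = 1
  c[13] = d·G[:,13] = (11010010110011010000101101)·(00000000010000000000000000) mod 2 = 0+0+0+0+0+0+0+0+0+1+0+0+0+0+0+0+0+0+0+0+0+0+0+0+0+0 mod 2 = 1
  c[14] = d·G[:,14] = (11010010110011010000101101)·(00000000001000000000000000) mod 2 = 0+0+0+0+0+0+0+0+0+0+0+0+0+0+0+0+0+0+0+0+0+0+0+0+0+0 mod 2 = 0
  c[15] = d·G[:,15] = (11010010110011010000101101)·(00000000000111111111111111) mod 2 = 0+0+0+0+0+0+0+0+0+0+0+0+1+1+0+1+0+0+0+0+1+0+1+1+0+1 mod 2 = 1
  c[16] = d·G[:,16] = (11010010110011010000101101)·(00000000000100000000000000) mod 2 = 0+0+0+0+0+0+0+0+0+0+0+0+0+0+0+0+0+0+0+0+0+0+0+0+0+0 mod 2 = 0
  c[17] = d·G[:,17] = (11010010110011010000101101)·(00000000000010000000000000) mod 2 = 0+0+0+0+0+0+0+0+0+0+0+0+1+0+0+0+0+0+0+0+0+0+0+0+0+0 mod 2 = 1
  c[18] = d·G[:,18] = (11010010110011010000101101)·(00000000000001000000000000) mod 2 = 0+0+0+0+0+0+0+0+0+0+0+0+0+1+0+0+0+0+0+0+0+0+0+0+0+0 mod 2 = 1
  c[19] = d·G[:,19] = (11010010110011010000101101)·(00000000000000100000000000) mod 2 = 0+0+0+0+0+0+0+0+0+0+0+0+0+0+0+0+0+0+0+0+0+0+0+0+0+0 mod 2 = 0
  c[20] = d·G[:,20] = (11010010110011010000101101)·(00000000000000010000000000) mod 2 = 0+0+0+0+0+0+0+0+0+0+0+0+0+0+0+1+0+0+0+0+0+0+0+0+0+0 mod 2 = 1
  c[21] = d·G[:,21] = (11010010110011010000101101)·(00000000000000001000000000) mod 2 = 0+0+0+0+0+0+0+0+0+0+0+0+0+0+0+0+0+0+0+0+0+0+0+0+0+0 mod 2 = 0
  c[22] = d·G[:,22] = (11010010110011010000101101)·(00000000000000000100000000) mod 2 = 0+0+0+0+0+0+0+0+0+0+0+0+0+0+0+0+0+0+0+0+0+0+0+0+0+0 mod 2 = 0
  c[23] = d·G[:,23] = (11010010110011010000101101)·(00000000000000000010000000) mod 2 = 0+0+0+0+0+0+0+0+0+0+0+0+0+0+0+0+0+0+0+0+0+0+0+0+0+0 mod 2 = 0
  c[24] = d·G[:,24] = (11010010110011010000101101)·(00000000000000000001000000) mod 2 = 0+0+0+0+0+0+0+0+0+0+0+0+0+0+0+0+0+0+0+0+0+0+0+0+0+0 mod 2 = 0
  c[25] = d·G[:,25] = (11010010110011010000101101)·(00000000000000000000100000) mod 2 = 0+0+0+0+0+0+0+0+0+0+0+0+0+0+0+0+0+0+0+0+1+0+0+0+0+0 mod 2 = 1
  c[26] = d·G[:,26] = (11010010110011010000101101)·(00000000000000000000010000) mod 2 = 0+0+0+0+0+0+0+0+0+0+0+0+0+0+0+0+0+0+0+0+0+0+0+0+0+0 mod 2 = 0
  c[27] = d·G[:,27] = (11010010110011010000101101)·(00000000000000000000001000) mod 2 = 0+0+0+0+0+0+0+0+0+0+0+0+0+0+0+0+0+0+0+0+0+0+1+0+0+0 mod 2 = 1
  c[28] = d·G[:,28] = (11010010110011010000101101)·(00000000000000000000000100) mod 2 = 0+0+0+0+0+0+0+0+0+0+0+0+0+0+0+0+0+0+0+0+0+0+0+1+0+0 mod 2 = 1
  c[29] = d·G[:,29] = (11010010110011010000101101)·(00000000000000000000000010) mod 2 = 0+0+0+0+0+0+0+0+0+0+0+0+0+0+0+0+0+0+0+0+0+0+0+0+0+0 mod 2 = 0
  c[30] = d·G[:,30] = (11010010110011010000101101)·(00000000000000000000000001) mod 2 = 0+0+0+0+0+0+0+0+0+0+0+0+0+0+0+0+0+0+0+0+0+0+0+0+0+1 mod 2 = 1
Codeword = 1010101100101101011010000101101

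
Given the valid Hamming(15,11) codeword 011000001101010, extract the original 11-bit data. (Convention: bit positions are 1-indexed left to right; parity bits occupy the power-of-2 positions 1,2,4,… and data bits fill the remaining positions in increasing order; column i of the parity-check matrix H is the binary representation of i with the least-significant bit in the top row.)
Parity bits occupy power-of-2 positions; data bits are at positions {3,5,6,7,9,10,11,12,13,14,15} (1-indexed).
Extract: c[3]=1 c[5]=0 c[6]=0 c[7]=0 c[9]=1 c[10]=1 c[11]=0 c[12]=1 c[13]=0 c[14]=1 c[15]=0
Data = 10001101010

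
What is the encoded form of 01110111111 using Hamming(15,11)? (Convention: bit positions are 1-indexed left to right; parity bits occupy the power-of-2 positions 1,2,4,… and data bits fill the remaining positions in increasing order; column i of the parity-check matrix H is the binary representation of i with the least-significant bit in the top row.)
Codeword c = d · G (mod 2), d = 01110111111:
  c[0] = d·G[:,0] = (01110111111)·(11011010101) mod 2 = 0+1+0+1+0+0+1+0+1+0+1 mod 2 = 1
  c[1] = d·G[:,1] = (01110111111)·(10110110011) mod 2 = 0+0+1+1+0+1+1+0+0+1+1 mod 2 = 0
  c[2] = d·G[:,2] = (01110111111)·(10000000000) mod 2 = 0+0+0+0+0+0+0+0+0+0+0 mod 2 = 0
  c[3] = d·G[:,3] = (01110111111)·(01110001111) mod 2 = 0+1+1+1+0+0+0+1+1+1+1 mod 2 = 1
  c[4] = d·G[:,4] = (01110111111)·(01000000000) mod 2 = 0+1+0+0+0+0+0+0+0+0+0 mod 2 = 1
  c[5] = d·G[:,5] = (01110111111)·(00100000000) mod 2 = 0+0+1+0+0+0+0+0+0+0+0 mod 2 = 1
  c[6] = d·G[:,6] = (01110111111)·(00010000000) mod 2 = 0+0+0+1+0+0+0+0+0+0+0 mod 2 = 1
  c[7] = d·G[:,7] = (01110111111)·(00001111111) mod 2 = 0+0+0+0+0+1+1+1+1+1+1 mod 2 = 0
  c[8] = d·G[:,8] = (01110111111)·(00001000000) mod 2 = 0+0+0+0+0+0+0+0+0+0+0 mod 2 = 0
  c[9] = d·G[:,9] = (01110111111)·(00000100000) mod 2 = 0+0+0+0+0+1+0+0+0+0+0 mod 2 = 1
  c[10] = d·G[:,10] = (01110111111)·(00000010000) mod 2 = 0+0+0+0+0+0+1+0+0+0+0 mod 2 = 1
  c[11] = d·G[:,11] = (01110111111)·(00000001000) mod 2 = 0+0+0+0+0+0+0+1+0+0+0 mod 2 = 1
  c[12] = d·G[:,12] = (01110111111)·(00000000100) mod 2 = 0+0+0+0+0+0+0+0+1+0+0 mod 2 = 1
  c[13] = d·G[:,13] = (01110111111)·(00000000010) mod 2 = 0+0+0+0+0+0+0+0+0+1+0 mod 2 = 1
  c[14] = d·G[:,14] = (01110111111)·(00000000001) mod 2 = 0+0+0+0+0+0+0+0+0+0+1 mod 2 = 1
Codeword = 100111100111111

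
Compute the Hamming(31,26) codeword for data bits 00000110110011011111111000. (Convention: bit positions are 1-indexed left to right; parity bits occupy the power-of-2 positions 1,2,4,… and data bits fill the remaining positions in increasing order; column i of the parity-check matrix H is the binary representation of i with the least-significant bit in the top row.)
Codeword c = d · G (mod 2), d = 00000110110011011111111000:
  c[0] = d·G[:,0] = (00000110110011011111111000)·(11011010101101010101010101) mod 2 = 0+0+0+0+0+0+1+0+1+0+0+0+0+1+0+1+0+1+0+1+0+1+0+0+0+0 mod 2 = 1
  c[1] = d·G[:,1] = (00000110110011011111111000)·(10110110011011001100110011) mod 2 = 0+0+0+0+0+1+1+0+0+1+0+0+1+1+0+0+1+1+0+0+1+1+0+0+0+0 mod 2 = 1
  c[2] = d·G[:,2] = (00000110110011011111111000)·(10000000000000000000000000) mod 2 = 0+0+0+0+0+0+0+0+0+0+0+0+0+0+0+0+0+0+0+0+0+0+0+0+0+0 mod 2 = 0
  c[3] = d·G[:,3] = (00000110110011011111111000)·(01110001111000111100001111) mod 2 = 0+0+0+0+0+0+0+0+1+1+0+0+0+0+0+1+1+1+0+0+0+0+1+0+0+0 mod 2 = 0
  c[4] = d·G[:,4] = (00000110110011011111111000)·(01000000000000000000000000) mod 2 = 0+0+0+0+0+0+0+0+0+0+0+0+0+0+0+0+0+0+0+0+0+0+0+0+0+0 mod 2 = 0
  c[5] = d·G[:,5] = (00000110110011011111111000)·(00100000000000000000000000) mod 2 = 0+0+0+0+0+0+0+0+0+0+0+0+0+0+0+0+0+0+0+0+0+0+0+0+0+0 mod 2 = 0
  c[6] = d·G[:,6] = (00000110110011011111111000)·(00010000000000000000000000) mod 2 = 0+0+0+0+0+0+0+0+0+0+0+0+0+0+0+0+0+0+0+0+0+0+0+0+0+0 mod 2 = 0
  c[7] = d·G[:,7] = (00000110110011011111111000)·(00001111111000000011111111) mod 2 = 0+0+0+0+0+1+1+0+1+1+0+0+0+0+0+0+0+0+1+1+1+1+1+0+0+0 mod 2 = 1
  c[8] = d·G[:,8] = (00000110110011011111111000)·(00001000000000000000000000) mod 2 = 0+0+0+0+0+0+0+0+0+0+0+0+0+0+0+0+0+0+0+0+0+0+0+0+0+0 mod 2 = 0
  c[9] = d·G[:,9] = (00000110110011011111111000)·(00000100000000000000000000) mod 2 = 0+0+0+0+0+1+0+0+0+0+0+0+0+0+0+0+0+0+0+0+0+0+0+0+0+0 mod 2 = 1
  c[10] = d·G[:,10] = (00000110110011011111111000)·(00000010000000000000000000) mod 2 = 0+0+0+0+0+0+1+0+0+0+0+0+0+0+0+0+0+0+0+0+0+0+0+0+0+0 mod 2 = 1
  c[11] = d·G[:,11] = (00000110110011011111111000)·(00000001000000000000000000) mod 2 = 0+0+0+0+0+0+0+0+0+0+0+0+0+0+0+0+0+0+0+0+0+0+0+0+0+0 mod 2 = 0
  c[12] = d·G[:,12] = (00000110110011011111111000)·(00000000100000000000000000) mod 2 = 0+0+0+0+0+0+0+0+1+0+0+0+0+0+0+0+0+0+0+0+0+0+0+0+0+0 mod 2 = 1
  c[13] = d·G[:,13] = (00000110110011011111111000)·(00000000010000000000000000) mod 2 = 0+0+0+0+0+0+0+0+0+1+0+0+0+0+0+0+0+0+0+0+0+0+0+0+0+0 mod 2 = 1
  c[14] = d·G[:,14] = (00000110110011011111111000)·(00000000001000000000000000) mod 2 = 0+0+0+0+0+0+0+0+0+0+0+0+0+0+0+0+0+0+0+0+0+0+0+0+0+0 mod 2 = 0
  c[15] = d·G[:,15] = (00000110110011011111111000)·(00000000000111111111111111) mod 2 = 0+0+0+0+0+0+0+0+0+0+0+0+1+1+0+1+1+1+1+1+1+1+1+0+0+0 mod 2 = 0
  c[16] = d·G[:,16] = (00000110110011011111111000)·(00000000000100000000000000) mod 2 = 0+0+0+0+0+0+0+0+0+0+0+0+0+0+0+0+0+0+0+0+0+0+0+0+0+0 mod 2 = 0
  c[17] = d·G[:,17] = (00000110110011011111111000)·(00000000000010000000000000) mod 2 = 0+0+0+0+0+0+0+0+0+0+0+0+1+0+0+0+0+0+0+0+0+0+0+0+0+0 mod 2 = 1
  c[18] = d·G[:,18] = (00000110110011011111111000)·(00000000000001000000000000) mod 2 = 0+0+0+0+0+0+0+0+0+0+0+0+0+1+0+0+0+0+0+0+0+0+0+0+0+0 mod 2 = 1
  c[19] = d·G[:,19] = (00000110110011011111111000)·(00000000000000100000000000) mod 2 = 0+0+0+0+0+0+0+0+0+0+0+0+0+0+0+0+0+0+0+0+0+0+0+0+0+0 mod 2 = 0
  c[20] = d·G[:,20] = (00000110110011011111111000)·(00000000000000010000000000) mod 2 = 0+0+0+0+0+0+0+0+0+0+0+0+0+0+0+1+0+0+0+0+0+0+0+0+0+0 mod 2 = 1
  c[21] = d·G[:,21] = (00000110110011011111111000)·(00000000000000001000000000) mod 2 = 0+0+0+0+0+0+0+0+0+0+0+0+0+0+0+0+1+0+0+0+0+0+0+0+0+0 mod 2 = 1
  c[22] = d·G[:,22] = (00000110110011011111111000)·(00000000000000000100000000) mod 2 = 0+0+0+0+0+0+0+0+0+0+0+0+0+0+0+0+0+1+0+0+0+0+0+0+0+0 mod 2 = 1
  c[23] = d·G[:,23] = (00000110110011011111111000)·(00000000000000000010000000) mod 2 = 0+0+0+0+0+0+0+0+0+0+0+0+0+0+0+0+0+0+1+0+0+0+0+0+0+0 mod 2 = 1
  c[24] = d·G[:,24] = (00000110110011011111111000)·(00000000000000000001000000) mod 2 = 0+0+0+0+0+0+0+0+0+0+0+0+0+0+0+0+0+0+0+1+0+0+0+0+0+0 mod 2 = 1
  c[25] = d·G[:,25] = (00000110110011011111111000)·(00000000000000000000100000) mod 2 = 0+0+0+0+0+0+0+0+0+0+0+0+0+0+0+0+0+0+0+0+1+0+0+0+0+0 mod 2 = 1
  c[26] = d·G[:,26] = (00000110110011011111111000)·(00000000000000000000010000) mod 2 = 0+0+0+0+0+0+0+0+0+0+0+0+0+0+0+0+0+0+0+0+0+1+0+0+0+0 mod 2 = 1
  c[27] = d·G[:,27] = (00000110110011011111111000)·(00000000000000000000001000) mod 2 = 0+0+0+0+0+0+0+0+0+0+0+0+0+0+0+0+0+0+0+0+0+0+1+0+0+0 mod 2 = 1
  c[28] = d·G[:,28] = (00000110110011011111111000)·(00000000000000000000000100) mod 2 = 0+0+0+0+0+0+0+0+0+0+0+0+0+0+0+0+0+0+0+0+0+0+0+0+0+0 mod 2 = 0
  c[29] = d·G[:,29] = (00000110110011011111111000)·(00000000000000000000000010) mod 2 = 0+0+0+0+0+0+0+0+0+0+0+0+0+0+0+0+0+0+0+0+0+0+0+0+0+0 mod 2 = 0
  c[30] = d·G[:,30] = (00000110110011011111111000)·(00000000000000000000000001) mod 2 = 0+0+0+0+0+0+0+0+0+0+0+0+0+0+0+0+0+0+0+0+0+0+0+0+0+0 mod 2 = 0
Codeword = 1100000101101100011011111111000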